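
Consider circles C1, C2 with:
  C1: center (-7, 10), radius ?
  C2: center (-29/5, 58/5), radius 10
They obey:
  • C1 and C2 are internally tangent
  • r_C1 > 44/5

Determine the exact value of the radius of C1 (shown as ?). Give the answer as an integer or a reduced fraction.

12

1. [int C1,C2]  r_C1² − 20r_C1 + 96 = 0  ⇒  r_C1 = 8 or 12
2. given r_C1 > 44/5: keep 12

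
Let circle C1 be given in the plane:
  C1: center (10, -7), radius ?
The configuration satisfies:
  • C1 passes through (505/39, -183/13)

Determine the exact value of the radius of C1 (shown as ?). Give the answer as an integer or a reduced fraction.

23/3

1. [C1∋P]  r_C1² − 529/9 = 0  ⇒  r_C1 = 23/3 (r>0 drops 1)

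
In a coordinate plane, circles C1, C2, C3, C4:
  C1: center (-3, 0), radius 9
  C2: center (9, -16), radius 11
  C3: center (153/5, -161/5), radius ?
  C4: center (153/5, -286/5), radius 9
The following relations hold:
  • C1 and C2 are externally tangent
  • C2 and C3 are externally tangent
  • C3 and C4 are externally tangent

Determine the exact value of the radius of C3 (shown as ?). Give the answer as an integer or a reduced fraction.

1. [ext C2·C3]  r_C3² + 22r_C3 − 608 = 0  ⇒  r_C3 = 16 (r>0 drops 1)
2. [ext C3·C4]  r_C3² + 18r_C3 − 544 = 0  ⇒  r_C3 = 16 (r>0 drops 1)

16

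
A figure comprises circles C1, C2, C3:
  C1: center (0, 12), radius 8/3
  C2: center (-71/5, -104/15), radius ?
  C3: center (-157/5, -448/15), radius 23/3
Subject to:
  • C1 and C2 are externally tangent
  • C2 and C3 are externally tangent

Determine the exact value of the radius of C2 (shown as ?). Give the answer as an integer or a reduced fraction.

1. [ext C1·C2]  r_C2² + (16/3)r_C2 − 553 = 0  ⇒  r_C2 = 21 (r>0 drops 1)
2. [ext C2·C3]  r_C2² + (46/3)r_C2 − 763 = 0  ⇒  r_C2 = 21 (r>0 drops 1)

21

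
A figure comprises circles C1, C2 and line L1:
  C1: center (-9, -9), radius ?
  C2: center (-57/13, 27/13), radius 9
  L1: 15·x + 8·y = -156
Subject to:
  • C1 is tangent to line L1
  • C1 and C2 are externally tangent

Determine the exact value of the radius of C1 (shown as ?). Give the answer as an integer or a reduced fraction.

3

1. [C1‖L1]  r_C1² − 9 = 0  ⇒  r_C1 = 3 (r>0 drops 1)
2. [ext C1·C2]  r_C1² + 18r_C1 − 63 = 0  ⇒  r_C1 = 3 (r>0 drops 1)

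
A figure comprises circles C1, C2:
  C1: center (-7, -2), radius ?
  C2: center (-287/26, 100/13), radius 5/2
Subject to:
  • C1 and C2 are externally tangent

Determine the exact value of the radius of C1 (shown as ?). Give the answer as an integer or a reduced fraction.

1. [ext C1·C2]  r_C1² + 5r_C1 − 104 = 0  ⇒  r_C1 = 8 (r>0 drops 1)

8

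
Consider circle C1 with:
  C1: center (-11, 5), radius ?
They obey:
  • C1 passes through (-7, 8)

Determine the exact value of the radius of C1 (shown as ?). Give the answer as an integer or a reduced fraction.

5

1. [C1∋P]  r_C1² − 25 = 0  ⇒  r_C1 = 5 (r>0 drops 1)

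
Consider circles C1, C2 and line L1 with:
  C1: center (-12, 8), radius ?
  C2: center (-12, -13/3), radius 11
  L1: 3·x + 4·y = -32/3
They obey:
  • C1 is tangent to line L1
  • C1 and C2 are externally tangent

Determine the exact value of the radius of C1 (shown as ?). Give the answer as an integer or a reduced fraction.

4/3

1. [C1‖L1]  r_C1² − 16/9 = 0  ⇒  r_C1 = 4/3 (r>0 drops 1)
2. [ext C1·C2]  r_C1² + 22r_C1 − 280/9 = 0  ⇒  r_C1 = 4/3 (r>0 drops 1)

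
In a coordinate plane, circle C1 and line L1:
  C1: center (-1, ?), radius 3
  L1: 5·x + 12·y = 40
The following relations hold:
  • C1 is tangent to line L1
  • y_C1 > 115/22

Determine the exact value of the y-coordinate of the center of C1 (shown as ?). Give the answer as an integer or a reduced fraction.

1. [C1‖L1]  y_C1² − (15/2)y_C1 + 7/2 = 0  ⇒  y_C1 = 1/2 or 7
2. given y_C1 > 115/22: keep 7

7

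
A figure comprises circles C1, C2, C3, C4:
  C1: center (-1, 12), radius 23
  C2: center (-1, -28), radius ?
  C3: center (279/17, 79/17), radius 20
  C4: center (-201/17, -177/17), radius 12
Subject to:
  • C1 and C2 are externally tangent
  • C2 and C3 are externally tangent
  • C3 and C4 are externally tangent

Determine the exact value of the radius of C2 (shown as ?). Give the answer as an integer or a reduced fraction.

1. [ext C1·C2]  r_C2² + 46r_C2 − 1071 = 0  ⇒  r_C2 = 17 (r>0 drops 1)
2. [ext C2·C3]  r_C2² + 40r_C2 − 969 = 0  ⇒  r_C2 = 17 (r>0 drops 1)

17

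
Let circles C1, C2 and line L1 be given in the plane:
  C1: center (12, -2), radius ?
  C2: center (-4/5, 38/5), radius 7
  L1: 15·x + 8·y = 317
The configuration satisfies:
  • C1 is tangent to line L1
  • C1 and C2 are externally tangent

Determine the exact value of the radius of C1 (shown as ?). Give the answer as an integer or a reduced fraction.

1. [C1‖L1]  r_C1² − 81 = 0  ⇒  r_C1 = 9 (r>0 drops 1)
2. [ext C1·C2]  r_C1² + 14r_C1 − 207 = 0  ⇒  r_C1 = 9 (r>0 drops 1)

9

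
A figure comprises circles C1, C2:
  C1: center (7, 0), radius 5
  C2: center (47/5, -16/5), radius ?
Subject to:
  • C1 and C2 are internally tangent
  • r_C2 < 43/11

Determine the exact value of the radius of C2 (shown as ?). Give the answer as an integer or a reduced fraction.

1

1. [int C1,C2]  r_C2² − 10r_C2 + 9 = 0  ⇒  r_C2 = 1 or 9
2. given r_C2 < 43/11: keep 1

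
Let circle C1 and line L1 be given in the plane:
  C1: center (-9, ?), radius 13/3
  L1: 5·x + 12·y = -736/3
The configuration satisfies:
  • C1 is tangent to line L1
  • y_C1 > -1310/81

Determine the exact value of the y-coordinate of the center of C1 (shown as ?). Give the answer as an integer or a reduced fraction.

-12

1. [C1‖L1]  y_C1² + (601/18)y_C1 + 770/3 = 0  ⇒  y_C1 = -385/18 or -12
2. given y_C1 > -1310/81: keep -12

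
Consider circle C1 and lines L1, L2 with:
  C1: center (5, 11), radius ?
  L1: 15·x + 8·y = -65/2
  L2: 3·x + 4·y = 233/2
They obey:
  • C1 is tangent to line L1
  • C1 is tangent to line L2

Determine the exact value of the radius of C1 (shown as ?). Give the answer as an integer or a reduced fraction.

1. [C1‖L1]  r_C1² − 529/4 = 0  ⇒  r_C1 = 23/2 (r>0 drops 1)
2. [C1‖L2]  r_C1² − 529/4 = 0  ⇒  r_C1 = 23/2 (r>0 drops 1)

23/2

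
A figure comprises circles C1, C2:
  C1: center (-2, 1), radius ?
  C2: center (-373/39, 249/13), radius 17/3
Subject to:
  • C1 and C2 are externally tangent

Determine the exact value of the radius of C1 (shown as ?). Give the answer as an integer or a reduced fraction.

1. [ext C1·C2]  r_C1² + (34/3)r_C1 − 1064/3 = 0  ⇒  r_C1 = 14 (r>0 drops 1)

14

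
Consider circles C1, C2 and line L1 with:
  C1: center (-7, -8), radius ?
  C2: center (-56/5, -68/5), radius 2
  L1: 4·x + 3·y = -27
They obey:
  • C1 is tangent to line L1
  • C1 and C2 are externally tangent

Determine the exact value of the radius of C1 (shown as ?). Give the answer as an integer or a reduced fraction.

1. [C1‖L1]  r_C1² − 25 = 0  ⇒  r_C1 = 5 (r>0 drops 1)
2. [ext C1·C2]  r_C1² + 4r_C1 − 45 = 0  ⇒  r_C1 = 5 (r>0 drops 1)

5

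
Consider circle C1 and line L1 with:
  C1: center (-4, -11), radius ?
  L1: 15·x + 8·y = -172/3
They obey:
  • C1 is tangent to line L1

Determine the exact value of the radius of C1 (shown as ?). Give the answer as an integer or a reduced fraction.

16/3

1. [C1‖L1]  r_C1² − 256/9 = 0  ⇒  r_C1 = 16/3 (r>0 drops 1)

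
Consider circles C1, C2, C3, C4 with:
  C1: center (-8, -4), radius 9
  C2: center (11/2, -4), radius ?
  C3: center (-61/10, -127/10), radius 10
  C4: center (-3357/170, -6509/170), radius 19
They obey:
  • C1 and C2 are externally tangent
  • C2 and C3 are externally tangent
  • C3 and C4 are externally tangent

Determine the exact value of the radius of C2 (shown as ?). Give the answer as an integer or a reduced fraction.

9/2

1. [ext C1·C2]  r_C2² + 18r_C2 − 405/4 = 0  ⇒  r_C2 = 9/2 (r>0 drops 1)
2. [ext C2·C3]  r_C2² + 20r_C2 − 441/4 = 0  ⇒  r_C2 = 9/2 (r>0 drops 1)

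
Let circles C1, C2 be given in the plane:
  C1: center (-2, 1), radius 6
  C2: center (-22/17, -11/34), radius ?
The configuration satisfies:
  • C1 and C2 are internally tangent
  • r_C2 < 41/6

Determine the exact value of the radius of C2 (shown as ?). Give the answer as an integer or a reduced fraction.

9/2

1. [int C1,C2]  r_C2² − 12r_C2 + 135/4 = 0  ⇒  r_C2 = 9/2 or 15/2
2. given r_C2 < 41/6: keep 9/2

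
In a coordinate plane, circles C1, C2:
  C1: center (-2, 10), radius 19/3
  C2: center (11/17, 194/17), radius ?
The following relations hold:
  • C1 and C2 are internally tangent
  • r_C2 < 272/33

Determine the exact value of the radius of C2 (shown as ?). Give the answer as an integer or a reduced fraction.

1. [int C1,C2]  r_C2² − (38/3)r_C2 + 280/9 = 0  ⇒  r_C2 = 10/3 or 28/3
2. given r_C2 < 272/33: keep 10/3

10/3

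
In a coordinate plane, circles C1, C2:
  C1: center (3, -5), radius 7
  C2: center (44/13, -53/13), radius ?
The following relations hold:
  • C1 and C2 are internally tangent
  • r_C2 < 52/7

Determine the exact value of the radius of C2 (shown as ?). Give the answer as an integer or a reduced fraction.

1. [int C1,C2]  r_C2² − 14r_C2 + 48 = 0  ⇒  r_C2 = 6 or 8
2. given r_C2 < 52/7: keep 6

6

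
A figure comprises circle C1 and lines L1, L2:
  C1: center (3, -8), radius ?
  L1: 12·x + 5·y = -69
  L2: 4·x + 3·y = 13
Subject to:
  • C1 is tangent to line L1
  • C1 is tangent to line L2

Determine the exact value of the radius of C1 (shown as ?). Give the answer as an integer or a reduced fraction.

5

1. [C1‖L1]  r_C1² − 25 = 0  ⇒  r_C1 = 5 (r>0 drops 1)
2. [C1‖L2]  r_C1² − 25 = 0  ⇒  r_C1 = 5 (r>0 drops 1)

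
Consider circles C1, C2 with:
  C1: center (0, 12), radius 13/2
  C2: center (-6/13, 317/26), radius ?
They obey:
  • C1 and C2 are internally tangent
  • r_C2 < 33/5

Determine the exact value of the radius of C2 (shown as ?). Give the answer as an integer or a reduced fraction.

1. [int C1,C2]  r_C2² − 13r_C2 + 42 = 0  ⇒  r_C2 = 6 or 7
2. given r_C2 < 33/5: keep 6

6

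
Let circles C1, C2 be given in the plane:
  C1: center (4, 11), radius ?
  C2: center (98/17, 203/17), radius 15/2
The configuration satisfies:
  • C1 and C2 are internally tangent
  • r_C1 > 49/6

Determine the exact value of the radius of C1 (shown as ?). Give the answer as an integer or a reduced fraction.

19/2

1. [int C1,C2]  r_C1² − 15r_C1 + 209/4 = 0  ⇒  r_C1 = 11/2 or 19/2
2. given r_C1 > 49/6: keep 19/2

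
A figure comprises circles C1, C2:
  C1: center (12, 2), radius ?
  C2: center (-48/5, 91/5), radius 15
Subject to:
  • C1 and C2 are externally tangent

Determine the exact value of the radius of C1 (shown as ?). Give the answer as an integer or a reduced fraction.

1. [ext C1·C2]  r_C1² + 30r_C1 − 504 = 0  ⇒  r_C1 = 12 (r>0 drops 1)

12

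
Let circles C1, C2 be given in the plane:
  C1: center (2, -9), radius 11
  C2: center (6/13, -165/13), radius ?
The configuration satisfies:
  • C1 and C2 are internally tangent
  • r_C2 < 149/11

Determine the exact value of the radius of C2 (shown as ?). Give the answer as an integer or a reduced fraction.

1. [int C1,C2]  r_C2² − 22r_C2 + 105 = 0  ⇒  r_C2 = 7 or 15
2. given r_C2 < 149/11: keep 7

7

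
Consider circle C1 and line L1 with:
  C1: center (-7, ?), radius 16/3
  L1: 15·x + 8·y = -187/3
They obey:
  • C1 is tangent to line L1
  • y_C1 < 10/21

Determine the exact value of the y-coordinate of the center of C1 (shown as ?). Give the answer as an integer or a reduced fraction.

-6

1. [C1‖L1]  y_C1² − (32/3)y_C1 − 100 = 0  ⇒  y_C1 = -6 or 50/3
2. given y_C1 < 10/21: keep -6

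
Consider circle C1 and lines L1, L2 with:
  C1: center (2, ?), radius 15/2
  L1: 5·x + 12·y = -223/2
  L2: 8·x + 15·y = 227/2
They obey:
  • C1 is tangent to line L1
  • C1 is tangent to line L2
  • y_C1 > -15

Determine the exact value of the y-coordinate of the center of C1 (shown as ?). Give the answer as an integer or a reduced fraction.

1. [C1‖L1]  y_C1² + (81/4)y_C1 + 73/2 = 0  ⇒  y_C1 = -73/4 or -2
2. [C1‖L2]  y_C1² − 13y_C1 − 30 = 0  ⇒  y_C1 = -2 or 15

-2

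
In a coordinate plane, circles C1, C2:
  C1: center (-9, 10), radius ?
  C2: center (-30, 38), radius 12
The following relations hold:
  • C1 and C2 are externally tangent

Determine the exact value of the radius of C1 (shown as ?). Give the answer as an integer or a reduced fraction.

23

1. [ext C1·C2]  r_C1² + 24r_C1 − 1081 = 0  ⇒  r_C1 = 23 (r>0 drops 1)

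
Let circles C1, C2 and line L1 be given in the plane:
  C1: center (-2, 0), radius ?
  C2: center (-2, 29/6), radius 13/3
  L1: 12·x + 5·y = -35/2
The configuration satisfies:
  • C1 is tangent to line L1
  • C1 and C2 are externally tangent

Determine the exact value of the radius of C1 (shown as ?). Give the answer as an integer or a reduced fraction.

1. [C1‖L1]  r_C1² − 1/4 = 0  ⇒  r_C1 = 1/2 (r>0 drops 1)
2. [ext C1·C2]  r_C1² + (26/3)r_C1 − 55/12 = 0  ⇒  r_C1 = 1/2 (r>0 drops 1)

1/2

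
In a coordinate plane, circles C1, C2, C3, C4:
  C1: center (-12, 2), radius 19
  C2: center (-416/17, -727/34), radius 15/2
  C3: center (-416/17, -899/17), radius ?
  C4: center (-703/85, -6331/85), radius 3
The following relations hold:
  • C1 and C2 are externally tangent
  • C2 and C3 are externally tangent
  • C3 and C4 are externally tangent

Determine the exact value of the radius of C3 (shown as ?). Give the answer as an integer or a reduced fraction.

1. [ext C2·C3]  r_C3² + 15r_C3 − 936 = 0  ⇒  r_C3 = 24 (r>0 drops 1)
2. [ext C3·C4]  r_C3² + 6r_C3 − 720 = 0  ⇒  r_C3 = 24 (r>0 drops 1)

24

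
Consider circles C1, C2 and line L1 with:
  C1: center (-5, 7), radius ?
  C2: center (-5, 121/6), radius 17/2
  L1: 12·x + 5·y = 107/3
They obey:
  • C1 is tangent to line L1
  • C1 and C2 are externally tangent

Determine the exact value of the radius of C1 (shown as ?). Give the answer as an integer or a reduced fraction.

14/3

1. [C1‖L1]  r_C1² − 196/9 = 0  ⇒  r_C1 = 14/3 (r>0 drops 1)
2. [ext C1·C2]  r_C1² + 17r_C1 − 910/9 = 0  ⇒  r_C1 = 14/3 (r>0 drops 1)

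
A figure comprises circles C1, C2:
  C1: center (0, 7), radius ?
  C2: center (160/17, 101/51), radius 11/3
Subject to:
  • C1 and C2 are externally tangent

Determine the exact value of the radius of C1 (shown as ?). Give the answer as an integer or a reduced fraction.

1. [ext C1·C2]  r_C1² + (22/3)r_C1 − 301/3 = 0  ⇒  r_C1 = 7 (r>0 drops 1)

7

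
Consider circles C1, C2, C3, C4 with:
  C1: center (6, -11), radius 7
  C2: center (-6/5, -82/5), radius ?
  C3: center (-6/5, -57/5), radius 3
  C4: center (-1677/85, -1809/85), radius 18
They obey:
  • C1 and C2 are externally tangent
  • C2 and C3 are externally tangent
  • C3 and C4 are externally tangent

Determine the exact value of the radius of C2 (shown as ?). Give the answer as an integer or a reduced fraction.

2

1. [ext C1·C2]  r_C2² + 14r_C2 − 32 = 0  ⇒  r_C2 = 2 (r>0 drops 1)
2. [ext C2·C3]  r_C2² + 6r_C2 − 16 = 0  ⇒  r_C2 = 2 (r>0 drops 1)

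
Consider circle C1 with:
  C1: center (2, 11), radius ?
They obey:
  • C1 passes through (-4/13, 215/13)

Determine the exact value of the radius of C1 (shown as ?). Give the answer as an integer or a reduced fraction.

6

1. [C1∋P]  r_C1² − 36 = 0  ⇒  r_C1 = 6 (r>0 drops 1)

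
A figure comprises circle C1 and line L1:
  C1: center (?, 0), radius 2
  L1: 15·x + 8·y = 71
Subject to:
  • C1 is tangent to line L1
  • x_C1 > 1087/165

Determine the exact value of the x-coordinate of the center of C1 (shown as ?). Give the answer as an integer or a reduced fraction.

7

1. [C1‖L1]  x_C1² − (142/15)x_C1 + 259/15 = 0  ⇒  x_C1 = 37/15 or 7
2. given x_C1 > 1087/165: keep 7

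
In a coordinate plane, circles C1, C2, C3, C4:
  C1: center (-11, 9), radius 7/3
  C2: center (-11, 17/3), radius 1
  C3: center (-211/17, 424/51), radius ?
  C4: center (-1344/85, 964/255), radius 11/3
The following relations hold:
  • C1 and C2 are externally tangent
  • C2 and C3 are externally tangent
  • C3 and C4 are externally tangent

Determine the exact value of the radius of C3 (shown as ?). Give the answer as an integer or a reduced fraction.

2

1. [ext C2·C3]  r_C3² + 2r_C3 − 8 = 0  ⇒  r_C3 = 2 (r>0 drops 1)
2. [ext C3·C4]  r_C3² + (22/3)r_C3 − 56/3 = 0  ⇒  r_C3 = 2 (r>0 drops 1)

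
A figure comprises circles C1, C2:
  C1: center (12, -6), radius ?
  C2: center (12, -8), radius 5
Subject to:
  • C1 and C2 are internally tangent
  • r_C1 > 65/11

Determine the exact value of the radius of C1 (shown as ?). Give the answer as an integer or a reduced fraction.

7

1. [int C1,C2]  r_C1² − 10r_C1 + 21 = 0  ⇒  r_C1 = 3 or 7
2. given r_C1 > 65/11: keep 7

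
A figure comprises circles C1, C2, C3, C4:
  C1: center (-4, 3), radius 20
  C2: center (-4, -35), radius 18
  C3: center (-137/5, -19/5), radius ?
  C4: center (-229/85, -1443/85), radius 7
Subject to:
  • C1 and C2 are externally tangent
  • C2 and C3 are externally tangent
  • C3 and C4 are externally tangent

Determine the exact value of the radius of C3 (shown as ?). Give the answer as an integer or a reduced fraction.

1. [ext C2·C3]  r_C3² + 36r_C3 − 1197 = 0  ⇒  r_C3 = 21 (r>0 drops 1)
2. [ext C3·C4]  r_C3² + 14r_C3 − 735 = 0  ⇒  r_C3 = 21 (r>0 drops 1)

21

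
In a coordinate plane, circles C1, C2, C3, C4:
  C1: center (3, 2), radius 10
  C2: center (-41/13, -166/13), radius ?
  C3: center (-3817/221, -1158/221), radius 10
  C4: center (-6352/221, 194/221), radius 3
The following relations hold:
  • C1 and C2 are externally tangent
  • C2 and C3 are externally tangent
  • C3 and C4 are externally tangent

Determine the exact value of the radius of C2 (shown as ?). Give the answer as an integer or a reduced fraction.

6

1. [ext C1·C2]  r_C2² + 20r_C2 − 156 = 0  ⇒  r_C2 = 6 (r>0 drops 1)
2. [ext C2·C3]  r_C2² + 20r_C2 − 156 = 0  ⇒  r_C2 = 6 (r>0 drops 1)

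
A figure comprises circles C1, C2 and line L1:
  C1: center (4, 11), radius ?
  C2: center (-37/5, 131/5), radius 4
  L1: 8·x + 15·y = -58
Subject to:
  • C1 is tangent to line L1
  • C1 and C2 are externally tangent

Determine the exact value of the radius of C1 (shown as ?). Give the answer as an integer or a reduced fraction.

1. [C1‖L1]  r_C1² − 225 = 0  ⇒  r_C1 = 15 (r>0 drops 1)
2. [ext C1·C2]  r_C1² + 8r_C1 − 345 = 0  ⇒  r_C1 = 15 (r>0 drops 1)

15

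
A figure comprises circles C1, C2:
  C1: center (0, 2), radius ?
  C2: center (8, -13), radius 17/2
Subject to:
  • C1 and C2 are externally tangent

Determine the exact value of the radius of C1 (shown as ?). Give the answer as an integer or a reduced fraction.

17/2

1. [ext C1·C2]  r_C1² + 17r_C1 − 867/4 = 0  ⇒  r_C1 = 17/2 (r>0 drops 1)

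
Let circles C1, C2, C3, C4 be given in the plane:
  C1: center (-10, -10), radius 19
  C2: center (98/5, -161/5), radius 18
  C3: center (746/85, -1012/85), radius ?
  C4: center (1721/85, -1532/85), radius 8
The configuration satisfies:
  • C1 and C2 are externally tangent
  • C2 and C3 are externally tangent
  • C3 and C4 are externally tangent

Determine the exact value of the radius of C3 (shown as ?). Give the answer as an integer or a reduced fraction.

5

1. [ext C2·C3]  r_C3² + 36r_C3 − 205 = 0  ⇒  r_C3 = 5 (r>0 drops 1)
2. [ext C3·C4]  r_C3² + 16r_C3 − 105 = 0  ⇒  r_C3 = 5 (r>0 drops 1)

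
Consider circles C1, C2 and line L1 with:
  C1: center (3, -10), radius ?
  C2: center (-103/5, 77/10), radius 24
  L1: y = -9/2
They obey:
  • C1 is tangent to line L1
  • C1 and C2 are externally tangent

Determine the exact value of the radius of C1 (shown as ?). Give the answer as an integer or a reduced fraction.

1. [C1‖L1]  r_C1² − 121/4 = 0  ⇒  r_C1 = 11/2 (r>0 drops 1)
2. [ext C1·C2]  r_C1² + 48r_C1 − 1177/4 = 0  ⇒  r_C1 = 11/2 (r>0 drops 1)

11/2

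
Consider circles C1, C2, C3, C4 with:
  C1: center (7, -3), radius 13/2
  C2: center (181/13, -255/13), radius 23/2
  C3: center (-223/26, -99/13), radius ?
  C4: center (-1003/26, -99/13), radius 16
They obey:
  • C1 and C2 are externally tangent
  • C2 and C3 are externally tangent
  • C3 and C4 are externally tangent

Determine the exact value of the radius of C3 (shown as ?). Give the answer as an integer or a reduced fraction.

14

1. [ext C2·C3]  r_C3² + 23r_C3 − 518 = 0  ⇒  r_C3 = 14 (r>0 drops 1)
2. [ext C3·C4]  r_C3² + 32r_C3 − 644 = 0  ⇒  r_C3 = 14 (r>0 drops 1)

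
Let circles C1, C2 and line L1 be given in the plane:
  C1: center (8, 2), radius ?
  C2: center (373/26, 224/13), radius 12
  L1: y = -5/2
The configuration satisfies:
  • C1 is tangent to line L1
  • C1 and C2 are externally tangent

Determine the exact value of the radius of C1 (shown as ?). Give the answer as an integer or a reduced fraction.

1. [C1‖L1]  r_C1² − 81/4 = 0  ⇒  r_C1 = 9/2 (r>0 drops 1)
2. [ext C1·C2]  r_C1² + 24r_C1 − 513/4 = 0  ⇒  r_C1 = 9/2 (r>0 drops 1)

9/2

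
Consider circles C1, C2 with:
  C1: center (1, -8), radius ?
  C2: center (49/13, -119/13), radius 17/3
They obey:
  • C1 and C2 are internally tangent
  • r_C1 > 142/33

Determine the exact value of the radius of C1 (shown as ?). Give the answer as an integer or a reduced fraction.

1. [int C1,C2]  r_C1² − (34/3)r_C1 + 208/9 = 0  ⇒  r_C1 = 8/3 or 26/3
2. given r_C1 > 142/33: keep 26/3

26/3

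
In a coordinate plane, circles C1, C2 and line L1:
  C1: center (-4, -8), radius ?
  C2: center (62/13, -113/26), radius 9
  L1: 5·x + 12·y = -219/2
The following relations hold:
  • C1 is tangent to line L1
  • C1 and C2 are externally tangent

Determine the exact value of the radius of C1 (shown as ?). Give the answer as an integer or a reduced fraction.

1/2

1. [C1‖L1]  r_C1² − 1/4 = 0  ⇒  r_C1 = 1/2 (r>0 drops 1)
2. [ext C1·C2]  r_C1² + 18r_C1 − 37/4 = 0  ⇒  r_C1 = 1/2 (r>0 drops 1)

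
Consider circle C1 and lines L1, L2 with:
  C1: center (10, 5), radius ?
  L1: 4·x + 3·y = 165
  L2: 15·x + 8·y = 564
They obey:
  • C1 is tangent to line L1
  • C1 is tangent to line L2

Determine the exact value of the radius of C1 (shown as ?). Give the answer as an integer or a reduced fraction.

1. [C1‖L1]  r_C1² − 484 = 0  ⇒  r_C1 = 22 (r>0 drops 1)
2. [C1‖L2]  r_C1² − 484 = 0  ⇒  r_C1 = 22 (r>0 drops 1)

22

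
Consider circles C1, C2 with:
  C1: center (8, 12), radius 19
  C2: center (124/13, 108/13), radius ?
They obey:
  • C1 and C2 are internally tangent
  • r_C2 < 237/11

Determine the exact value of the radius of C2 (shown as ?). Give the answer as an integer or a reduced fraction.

1. [int C1,C2]  r_C2² − 38r_C2 + 345 = 0  ⇒  r_C2 = 15 or 23
2. given r_C2 < 237/11: keep 15

15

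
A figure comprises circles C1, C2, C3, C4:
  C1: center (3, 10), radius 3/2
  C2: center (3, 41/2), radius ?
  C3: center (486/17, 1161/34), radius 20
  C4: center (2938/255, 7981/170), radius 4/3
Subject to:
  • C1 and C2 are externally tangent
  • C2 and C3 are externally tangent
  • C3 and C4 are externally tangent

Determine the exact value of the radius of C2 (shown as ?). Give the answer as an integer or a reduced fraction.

1. [ext C1·C2]  r_C2² + 3r_C2 − 108 = 0  ⇒  r_C2 = 9 (r>0 drops 1)
2. [ext C2·C3]  r_C2² + 40r_C2 − 441 = 0  ⇒  r_C2 = 9 (r>0 drops 1)

9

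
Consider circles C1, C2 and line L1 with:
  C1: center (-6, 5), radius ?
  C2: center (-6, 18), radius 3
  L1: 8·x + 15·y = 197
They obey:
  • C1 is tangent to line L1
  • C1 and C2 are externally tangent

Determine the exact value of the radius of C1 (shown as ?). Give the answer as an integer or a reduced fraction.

10

1. [C1‖L1]  r_C1² − 100 = 0  ⇒  r_C1 = 10 (r>0 drops 1)
2. [ext C1·C2]  r_C1² + 6r_C1 − 160 = 0  ⇒  r_C1 = 10 (r>0 drops 1)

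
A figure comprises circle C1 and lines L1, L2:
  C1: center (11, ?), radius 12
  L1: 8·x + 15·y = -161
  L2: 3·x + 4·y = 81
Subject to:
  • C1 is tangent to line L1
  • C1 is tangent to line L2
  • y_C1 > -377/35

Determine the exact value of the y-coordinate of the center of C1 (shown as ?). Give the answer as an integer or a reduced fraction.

-3

1. [C1‖L1]  y_C1² + (166/5)y_C1 + 453/5 = 0  ⇒  y_C1 = -151/5 or -3
2. [C1‖L2]  y_C1² − 24y_C1 − 81 = 0  ⇒  y_C1 = -3 or 27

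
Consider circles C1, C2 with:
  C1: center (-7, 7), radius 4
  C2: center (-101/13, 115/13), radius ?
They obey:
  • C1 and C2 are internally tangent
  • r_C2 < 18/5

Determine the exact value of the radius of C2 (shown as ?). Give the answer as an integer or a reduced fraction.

2

1. [int C1,C2]  r_C2² − 8r_C2 + 12 = 0  ⇒  r_C2 = 2 or 6
2. given r_C2 < 18/5: keep 2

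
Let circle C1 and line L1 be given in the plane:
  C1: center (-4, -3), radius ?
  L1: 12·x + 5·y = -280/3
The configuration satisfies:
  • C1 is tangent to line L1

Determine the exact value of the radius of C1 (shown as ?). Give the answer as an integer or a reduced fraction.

7/3

1. [C1‖L1]  r_C1² − 49/9 = 0  ⇒  r_C1 = 7/3 (r>0 drops 1)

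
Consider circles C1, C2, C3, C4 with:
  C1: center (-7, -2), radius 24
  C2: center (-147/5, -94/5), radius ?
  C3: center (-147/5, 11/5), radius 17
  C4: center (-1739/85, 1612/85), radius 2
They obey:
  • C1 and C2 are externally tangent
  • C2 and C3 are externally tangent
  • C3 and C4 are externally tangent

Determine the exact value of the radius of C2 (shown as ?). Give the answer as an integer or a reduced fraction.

4

1. [ext C1·C2]  r_C2² + 48r_C2 − 208 = 0  ⇒  r_C2 = 4 (r>0 drops 1)
2. [ext C2·C3]  r_C2² + 34r_C2 − 152 = 0  ⇒  r_C2 = 4 (r>0 drops 1)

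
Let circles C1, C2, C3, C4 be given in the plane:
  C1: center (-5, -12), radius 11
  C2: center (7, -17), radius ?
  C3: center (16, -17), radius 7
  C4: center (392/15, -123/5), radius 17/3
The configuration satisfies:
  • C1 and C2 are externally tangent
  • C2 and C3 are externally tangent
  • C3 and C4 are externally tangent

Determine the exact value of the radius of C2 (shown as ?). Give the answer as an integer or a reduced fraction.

2

1. [ext C1·C2]  r_C2² + 22r_C2 − 48 = 0  ⇒  r_C2 = 2 (r>0 drops 1)
2. [ext C2·C3]  r_C2² + 14r_C2 − 32 = 0  ⇒  r_C2 = 2 (r>0 drops 1)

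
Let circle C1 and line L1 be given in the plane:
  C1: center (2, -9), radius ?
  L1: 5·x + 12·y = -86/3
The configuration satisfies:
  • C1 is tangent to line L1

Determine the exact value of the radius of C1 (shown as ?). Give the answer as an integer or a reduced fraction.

1. [C1‖L1]  r_C1² − 256/9 = 0  ⇒  r_C1 = 16/3 (r>0 drops 1)

16/3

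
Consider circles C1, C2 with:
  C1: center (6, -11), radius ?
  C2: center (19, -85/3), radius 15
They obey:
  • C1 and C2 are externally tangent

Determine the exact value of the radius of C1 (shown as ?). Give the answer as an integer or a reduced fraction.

1. [ext C1·C2]  r_C1² + 30r_C1 − 2200/9 = 0  ⇒  r_C1 = 20/3 (r>0 drops 1)

20/3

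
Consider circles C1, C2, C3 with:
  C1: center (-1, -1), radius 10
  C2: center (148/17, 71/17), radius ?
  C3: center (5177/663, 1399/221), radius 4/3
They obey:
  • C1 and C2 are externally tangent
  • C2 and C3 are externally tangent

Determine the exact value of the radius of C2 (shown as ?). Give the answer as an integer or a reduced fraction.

1. [ext C1·C2]  r_C2² + 20r_C2 − 21 = 0  ⇒  r_C2 = 1 (r>0 drops 1)
2. [ext C2·C3]  r_C2² + (8/3)r_C2 − 11/3 = 0  ⇒  r_C2 = 1 (r>0 drops 1)

1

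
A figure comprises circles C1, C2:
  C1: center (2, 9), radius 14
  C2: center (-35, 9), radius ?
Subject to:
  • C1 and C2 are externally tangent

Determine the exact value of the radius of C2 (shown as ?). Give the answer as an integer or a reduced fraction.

1. [ext C1·C2]  r_C2² + 28r_C2 − 1173 = 0  ⇒  r_C2 = 23 (r>0 drops 1)

23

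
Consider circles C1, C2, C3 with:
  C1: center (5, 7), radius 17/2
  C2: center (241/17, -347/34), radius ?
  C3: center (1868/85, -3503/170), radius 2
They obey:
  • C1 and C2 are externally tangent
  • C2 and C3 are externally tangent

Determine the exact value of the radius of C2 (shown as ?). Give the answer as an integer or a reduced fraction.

1. [ext C1·C2]  r_C2² + 17r_C2 − 308 = 0  ⇒  r_C2 = 11 (r>0 drops 1)
2. [ext C2·C3]  r_C2² + 4r_C2 − 165 = 0  ⇒  r_C2 = 11 (r>0 drops 1)

11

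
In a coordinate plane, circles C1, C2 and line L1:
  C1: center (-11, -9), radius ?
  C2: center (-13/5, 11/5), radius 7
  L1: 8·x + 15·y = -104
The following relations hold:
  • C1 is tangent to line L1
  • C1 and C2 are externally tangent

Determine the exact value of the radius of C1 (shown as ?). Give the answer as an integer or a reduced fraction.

7

1. [C1‖L1]  r_C1² − 49 = 0  ⇒  r_C1 = 7 (r>0 drops 1)
2. [ext C1·C2]  r_C1² + 14r_C1 − 147 = 0  ⇒  r_C1 = 7 (r>0 drops 1)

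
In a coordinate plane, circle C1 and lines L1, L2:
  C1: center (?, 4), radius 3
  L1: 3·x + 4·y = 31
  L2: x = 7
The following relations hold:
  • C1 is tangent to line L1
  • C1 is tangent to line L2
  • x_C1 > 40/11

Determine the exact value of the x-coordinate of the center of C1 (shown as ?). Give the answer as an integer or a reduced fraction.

10

1. [C1‖L1]  x_C1² − 10x_C1 = 0  ⇒  x_C1 = 0 or 10
2. [C1‖L2]  x_C1² − 14x_C1 + 40 = 0  ⇒  x_C1 = 4 or 10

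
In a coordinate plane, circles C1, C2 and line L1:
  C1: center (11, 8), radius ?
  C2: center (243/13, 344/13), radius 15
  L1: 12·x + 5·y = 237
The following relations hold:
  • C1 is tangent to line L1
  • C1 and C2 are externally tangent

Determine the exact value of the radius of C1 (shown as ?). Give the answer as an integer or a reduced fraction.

1. [C1‖L1]  r_C1² − 25 = 0  ⇒  r_C1 = 5 (r>0 drops 1)
2. [ext C1·C2]  r_C1² + 30r_C1 − 175 = 0  ⇒  r_C1 = 5 (r>0 drops 1)

5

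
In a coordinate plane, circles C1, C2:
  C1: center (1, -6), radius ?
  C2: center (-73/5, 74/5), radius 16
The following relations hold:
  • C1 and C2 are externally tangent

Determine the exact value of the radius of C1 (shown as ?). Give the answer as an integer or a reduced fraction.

10

1. [ext C1·C2]  r_C1² + 32r_C1 − 420 = 0  ⇒  r_C1 = 10 (r>0 drops 1)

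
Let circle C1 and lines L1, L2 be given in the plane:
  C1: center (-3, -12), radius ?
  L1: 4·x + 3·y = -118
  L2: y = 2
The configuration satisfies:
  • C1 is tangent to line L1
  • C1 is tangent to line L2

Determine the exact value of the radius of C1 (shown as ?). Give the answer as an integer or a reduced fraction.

14

1. [C1‖L1]  r_C1² − 196 = 0  ⇒  r_C1 = 14 (r>0 drops 1)
2. [C1‖L2]  r_C1² − 196 = 0  ⇒  r_C1 = 14 (r>0 drops 1)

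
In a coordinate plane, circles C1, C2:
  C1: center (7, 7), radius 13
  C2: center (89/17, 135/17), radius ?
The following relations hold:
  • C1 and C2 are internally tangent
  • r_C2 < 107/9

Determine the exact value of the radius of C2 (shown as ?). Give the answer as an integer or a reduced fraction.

1. [int C1,C2]  r_C2² − 26r_C2 + 165 = 0  ⇒  r_C2 = 11 or 15
2. given r_C2 < 107/9: keep 11

11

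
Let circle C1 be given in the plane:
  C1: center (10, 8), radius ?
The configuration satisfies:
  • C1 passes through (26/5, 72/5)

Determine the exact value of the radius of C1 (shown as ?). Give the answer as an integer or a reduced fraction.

8

1. [C1∋P]  r_C1² − 64 = 0  ⇒  r_C1 = 8 (r>0 drops 1)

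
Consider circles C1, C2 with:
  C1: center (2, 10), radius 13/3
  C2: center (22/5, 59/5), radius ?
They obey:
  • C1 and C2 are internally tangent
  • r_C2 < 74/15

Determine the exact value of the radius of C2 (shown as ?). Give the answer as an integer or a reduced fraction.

4/3

1. [int C1,C2]  r_C2² − (26/3)r_C2 + 88/9 = 0  ⇒  r_C2 = 4/3 or 22/3
2. given r_C2 < 74/15: keep 4/3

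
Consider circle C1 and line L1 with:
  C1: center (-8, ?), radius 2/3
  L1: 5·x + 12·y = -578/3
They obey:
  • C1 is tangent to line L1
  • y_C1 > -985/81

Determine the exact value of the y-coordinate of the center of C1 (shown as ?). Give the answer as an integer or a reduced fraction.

1. [C1‖L1]  y_C1² + (229/9)y_C1 + 484/3 = 0  ⇒  y_C1 = -121/9 or -12
2. given y_C1 > -985/81: keep -12

-12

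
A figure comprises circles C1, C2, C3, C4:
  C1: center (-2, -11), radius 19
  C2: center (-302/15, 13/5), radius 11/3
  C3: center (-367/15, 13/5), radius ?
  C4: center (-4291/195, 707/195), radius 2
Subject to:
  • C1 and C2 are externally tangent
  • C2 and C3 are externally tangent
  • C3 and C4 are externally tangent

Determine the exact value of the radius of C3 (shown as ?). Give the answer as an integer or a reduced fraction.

1. [ext C2·C3]  r_C3² + (22/3)r_C3 − 16/3 = 0  ⇒  r_C3 = 2/3 (r>0 drops 1)
2. [ext C3·C4]  r_C3² + 4r_C3 − 28/9 = 0  ⇒  r_C3 = 2/3 (r>0 drops 1)

2/3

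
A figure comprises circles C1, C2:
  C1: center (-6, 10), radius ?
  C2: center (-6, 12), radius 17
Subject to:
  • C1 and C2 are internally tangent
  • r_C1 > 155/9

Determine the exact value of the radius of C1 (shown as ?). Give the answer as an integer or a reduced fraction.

1. [int C1,C2]  r_C1² − 34r_C1 + 285 = 0  ⇒  r_C1 = 15 or 19
2. given r_C1 > 155/9: keep 19

19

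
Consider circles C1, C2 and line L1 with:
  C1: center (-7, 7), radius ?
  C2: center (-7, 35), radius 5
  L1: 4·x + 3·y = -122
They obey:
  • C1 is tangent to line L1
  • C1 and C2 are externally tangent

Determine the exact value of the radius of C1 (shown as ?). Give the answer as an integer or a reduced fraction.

23

1. [C1‖L1]  r_C1² − 529 = 0  ⇒  r_C1 = 23 (r>0 drops 1)
2. [ext C1·C2]  r_C1² + 10r_C1 − 759 = 0  ⇒  r_C1 = 23 (r>0 drops 1)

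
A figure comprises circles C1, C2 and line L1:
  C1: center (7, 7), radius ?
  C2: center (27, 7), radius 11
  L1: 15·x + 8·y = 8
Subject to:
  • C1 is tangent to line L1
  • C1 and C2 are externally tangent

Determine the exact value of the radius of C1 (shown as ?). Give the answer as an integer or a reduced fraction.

9

1. [C1‖L1]  r_C1² − 81 = 0  ⇒  r_C1 = 9 (r>0 drops 1)
2. [ext C1·C2]  r_C1² + 22r_C1 − 279 = 0  ⇒  r_C1 = 9 (r>0 drops 1)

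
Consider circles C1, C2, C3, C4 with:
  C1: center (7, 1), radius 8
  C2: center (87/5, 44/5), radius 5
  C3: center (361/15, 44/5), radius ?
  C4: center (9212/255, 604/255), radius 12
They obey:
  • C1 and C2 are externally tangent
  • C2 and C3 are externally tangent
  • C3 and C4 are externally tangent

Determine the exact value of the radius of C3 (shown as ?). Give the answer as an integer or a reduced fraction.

5/3

1. [ext C2·C3]  r_C3² + 10r_C3 − 175/9 = 0  ⇒  r_C3 = 5/3 (r>0 drops 1)
2. [ext C3·C4]  r_C3² + 24r_C3 − 385/9 = 0  ⇒  r_C3 = 5/3 (r>0 drops 1)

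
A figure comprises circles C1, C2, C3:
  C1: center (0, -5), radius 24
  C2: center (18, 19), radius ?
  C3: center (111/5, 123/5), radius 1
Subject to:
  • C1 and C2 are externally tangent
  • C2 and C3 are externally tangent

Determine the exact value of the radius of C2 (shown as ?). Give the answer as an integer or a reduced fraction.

6

1. [ext C1·C2]  r_C2² + 48r_C2 − 324 = 0  ⇒  r_C2 = 6 (r>0 drops 1)
2. [ext C2·C3]  r_C2² + 2r_C2 − 48 = 0  ⇒  r_C2 = 6 (r>0 drops 1)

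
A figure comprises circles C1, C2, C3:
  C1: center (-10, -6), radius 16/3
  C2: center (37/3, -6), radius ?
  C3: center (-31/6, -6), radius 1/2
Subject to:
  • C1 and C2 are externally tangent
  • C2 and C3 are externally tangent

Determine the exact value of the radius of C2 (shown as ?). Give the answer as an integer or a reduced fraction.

17

1. [ext C1·C2]  r_C2² + (32/3)r_C2 − 1411/3 = 0  ⇒  r_C2 = 17 (r>0 drops 1)
2. [ext C2·C3]  r_C2² + 1r_C2 − 306 = 0  ⇒  r_C2 = 17 (r>0 drops 1)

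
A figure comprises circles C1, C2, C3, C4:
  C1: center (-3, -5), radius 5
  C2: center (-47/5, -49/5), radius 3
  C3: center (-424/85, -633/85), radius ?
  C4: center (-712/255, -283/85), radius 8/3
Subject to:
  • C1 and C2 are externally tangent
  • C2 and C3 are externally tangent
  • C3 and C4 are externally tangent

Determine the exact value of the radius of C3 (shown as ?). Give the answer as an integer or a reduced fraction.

1. [ext C2·C3]  r_C3² + 6r_C3 − 16 = 0  ⇒  r_C3 = 2 (r>0 drops 1)
2. [ext C3·C4]  r_C3² + (16/3)r_C3 − 44/3 = 0  ⇒  r_C3 = 2 (r>0 drops 1)

2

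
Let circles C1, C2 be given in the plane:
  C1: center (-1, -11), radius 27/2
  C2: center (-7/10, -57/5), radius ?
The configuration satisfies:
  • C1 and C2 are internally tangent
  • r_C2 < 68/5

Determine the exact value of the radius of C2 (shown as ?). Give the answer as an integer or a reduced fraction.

13

1. [int C1,C2]  r_C2² − 27r_C2 + 182 = 0  ⇒  r_C2 = 13 or 14
2. given r_C2 < 68/5: keep 13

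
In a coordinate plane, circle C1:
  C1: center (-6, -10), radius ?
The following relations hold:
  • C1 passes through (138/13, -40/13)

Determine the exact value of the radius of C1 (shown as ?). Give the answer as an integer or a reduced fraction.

1. [C1∋P]  r_C1² − 324 = 0  ⇒  r_C1 = 18 (r>0 drops 1)

18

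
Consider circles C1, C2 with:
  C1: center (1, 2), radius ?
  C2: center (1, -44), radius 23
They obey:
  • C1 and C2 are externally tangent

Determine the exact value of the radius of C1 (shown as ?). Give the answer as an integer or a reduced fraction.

1. [ext C1·C2]  r_C1² + 46r_C1 − 1587 = 0  ⇒  r_C1 = 23 (r>0 drops 1)

23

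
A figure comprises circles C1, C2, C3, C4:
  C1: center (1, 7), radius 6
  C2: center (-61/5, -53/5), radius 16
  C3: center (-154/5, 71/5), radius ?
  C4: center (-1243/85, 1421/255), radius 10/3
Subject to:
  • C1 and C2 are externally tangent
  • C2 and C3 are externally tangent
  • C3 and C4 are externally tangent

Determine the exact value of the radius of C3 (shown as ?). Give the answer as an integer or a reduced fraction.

1. [ext C2·C3]  r_C3² + 32r_C3 − 705 = 0  ⇒  r_C3 = 15 (r>0 drops 1)
2. [ext C3·C4]  r_C3² + (20/3)r_C3 − 325 = 0  ⇒  r_C3 = 15 (r>0 drops 1)

15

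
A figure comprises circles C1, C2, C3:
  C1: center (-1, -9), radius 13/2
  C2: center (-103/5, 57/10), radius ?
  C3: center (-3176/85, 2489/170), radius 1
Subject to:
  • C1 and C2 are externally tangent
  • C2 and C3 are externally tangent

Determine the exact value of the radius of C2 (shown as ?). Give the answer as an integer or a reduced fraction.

1. [ext C1·C2]  r_C2² + 13r_C2 − 558 = 0  ⇒  r_C2 = 18 (r>0 drops 1)
2. [ext C2·C3]  r_C2² + 2r_C2 − 360 = 0  ⇒  r_C2 = 18 (r>0 drops 1)

18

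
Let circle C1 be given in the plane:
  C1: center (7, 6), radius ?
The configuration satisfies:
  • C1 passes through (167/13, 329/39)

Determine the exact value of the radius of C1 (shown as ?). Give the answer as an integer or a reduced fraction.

19/3

1. [C1∋P]  r_C1² − 361/9 = 0  ⇒  r_C1 = 19/3 (r>0 drops 1)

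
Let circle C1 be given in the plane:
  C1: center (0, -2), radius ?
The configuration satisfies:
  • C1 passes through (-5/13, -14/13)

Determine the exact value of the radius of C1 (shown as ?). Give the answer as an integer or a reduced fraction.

1

1. [C1∋P]  r_C1² − 1 = 0  ⇒  r_C1 = 1 (r>0 drops 1)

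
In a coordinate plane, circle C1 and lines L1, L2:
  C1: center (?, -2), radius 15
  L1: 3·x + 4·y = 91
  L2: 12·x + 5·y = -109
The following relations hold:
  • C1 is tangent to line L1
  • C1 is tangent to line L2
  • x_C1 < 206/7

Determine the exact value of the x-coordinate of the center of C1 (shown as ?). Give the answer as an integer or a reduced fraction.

8

1. [C1‖L1]  x_C1² − 66x_C1 + 464 = 0  ⇒  x_C1 = 8 or 58
2. [C1‖L2]  x_C1² + (33/2)x_C1 − 196 = 0  ⇒  x_C1 = -49/2 or 8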